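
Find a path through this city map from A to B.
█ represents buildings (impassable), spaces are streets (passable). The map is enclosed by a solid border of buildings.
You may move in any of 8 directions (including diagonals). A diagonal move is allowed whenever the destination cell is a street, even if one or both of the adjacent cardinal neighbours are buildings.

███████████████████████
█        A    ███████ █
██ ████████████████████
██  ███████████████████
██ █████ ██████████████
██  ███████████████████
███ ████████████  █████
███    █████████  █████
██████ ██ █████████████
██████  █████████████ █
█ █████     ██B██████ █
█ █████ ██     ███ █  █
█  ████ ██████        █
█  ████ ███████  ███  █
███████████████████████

Finding the shortest path from A to B:
Movement: 8-directional
Path length: 22 steps
Directions: left → left → left → left → left → left → down-left → down → down → down → down-right → down-right → right → down-right → down-right → down-right → right → right → right → down-right → right → up-right

Solution:

███████████████████████
█  ↙←←←←←A    ███████ █
██↓████████████████████
██↓ ███████████████████
██↓█████ ██████████████
██↘ ███████████████████
███↘████████████  █████
███ →↘ █████████  █████
██████↘██ █████████████
██████ ↘█████████████ █
█ █████ →→→↘██B██████ █
█ █████ ██  →↗ ███ █  █
█  ████ ██████        █
█  ████ ███████  ███  █
███████████████████████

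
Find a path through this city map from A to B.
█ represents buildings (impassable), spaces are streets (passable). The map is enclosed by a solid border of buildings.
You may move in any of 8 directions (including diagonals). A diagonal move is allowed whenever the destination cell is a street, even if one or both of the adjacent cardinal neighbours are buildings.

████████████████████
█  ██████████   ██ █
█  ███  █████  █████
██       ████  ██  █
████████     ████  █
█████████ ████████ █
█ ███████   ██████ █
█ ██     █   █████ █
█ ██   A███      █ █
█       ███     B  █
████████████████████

Finding the shortest path from A to B:
Movement: 8-directional
Path length: 9 steps
Directions: up-right → up-right → right → right → down-right → down-right → right → right → down-right

Solution:

████████████████████
█  ██████████   ██ █
█  ███  █████  █████
██       ████  ██  █
████████     ████  █
█████████ ████████ █
█ ███████→→↘██████ █
█ ██    ↗█  ↘█████ █
█ ██   A███  →→↘ █ █
█       ███     B  █
████████████████████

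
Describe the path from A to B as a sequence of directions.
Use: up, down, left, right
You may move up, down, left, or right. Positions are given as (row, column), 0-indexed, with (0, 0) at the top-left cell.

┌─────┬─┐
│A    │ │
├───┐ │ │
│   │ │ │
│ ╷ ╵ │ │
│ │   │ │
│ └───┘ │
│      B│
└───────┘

Finding the path and converting it to directions:
Path through cells: (0,0) → (0,1) → (0,2) → (1,2) → (2,2) → (2,1) → (1,1) → (1,0) → (2,0) → (3,0) → (3,1) → (3,2) → (3,3)
Directions: right, right, down, down, left, up, left, down, down, right, right, right

Solution:

┌─────┬─┐
│A → ↓│ │
├───┐ │ │
│↓ ↰│↓│ │
│ ╷ ╵ │ │
│↓│↑ ↲│ │
│ └───┘ │
│↳ → → B│
└───────┘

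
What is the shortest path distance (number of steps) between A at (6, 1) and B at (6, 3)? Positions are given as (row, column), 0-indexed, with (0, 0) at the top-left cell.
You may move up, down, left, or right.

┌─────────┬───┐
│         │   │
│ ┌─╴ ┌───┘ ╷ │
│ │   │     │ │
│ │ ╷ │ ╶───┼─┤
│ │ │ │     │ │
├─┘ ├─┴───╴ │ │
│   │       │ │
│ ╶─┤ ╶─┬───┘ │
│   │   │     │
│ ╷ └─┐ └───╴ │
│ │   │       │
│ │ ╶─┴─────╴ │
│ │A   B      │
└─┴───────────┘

Finding path from (6, 1) to (6, 3):
Path: (6,1) → (6,2) → (6,3)
Distance: 2 steps

Solution:

┌─────────┬───┐
│         │   │
│ ┌─╴ ┌───┘ ╷ │
│ │   │     │ │
│ │ ╷ │ ╶───┼─┤
│ │ │ │     │ │
├─┘ ├─┴───╴ │ │
│   │       │ │
│ ╶─┤ ╶─┬───┘ │
│   │   │     │
│ ╷ └─┐ └───╴ │
│ │   │       │
│ │ ╶─┴─────╴ │
│ │A → B      │
└─┴───────────┘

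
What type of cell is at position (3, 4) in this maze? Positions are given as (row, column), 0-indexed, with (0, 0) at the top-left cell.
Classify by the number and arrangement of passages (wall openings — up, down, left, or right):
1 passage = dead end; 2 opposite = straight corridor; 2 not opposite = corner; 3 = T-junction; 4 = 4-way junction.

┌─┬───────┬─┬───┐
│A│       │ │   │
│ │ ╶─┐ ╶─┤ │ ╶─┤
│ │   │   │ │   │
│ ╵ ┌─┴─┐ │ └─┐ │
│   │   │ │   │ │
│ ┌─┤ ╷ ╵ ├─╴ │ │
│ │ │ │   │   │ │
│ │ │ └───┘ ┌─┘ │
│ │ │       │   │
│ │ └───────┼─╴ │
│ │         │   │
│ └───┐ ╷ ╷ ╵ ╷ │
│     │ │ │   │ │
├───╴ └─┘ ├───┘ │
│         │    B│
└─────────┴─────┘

Checking cell at (3, 4):
Number of passages: 2
Cell type: corner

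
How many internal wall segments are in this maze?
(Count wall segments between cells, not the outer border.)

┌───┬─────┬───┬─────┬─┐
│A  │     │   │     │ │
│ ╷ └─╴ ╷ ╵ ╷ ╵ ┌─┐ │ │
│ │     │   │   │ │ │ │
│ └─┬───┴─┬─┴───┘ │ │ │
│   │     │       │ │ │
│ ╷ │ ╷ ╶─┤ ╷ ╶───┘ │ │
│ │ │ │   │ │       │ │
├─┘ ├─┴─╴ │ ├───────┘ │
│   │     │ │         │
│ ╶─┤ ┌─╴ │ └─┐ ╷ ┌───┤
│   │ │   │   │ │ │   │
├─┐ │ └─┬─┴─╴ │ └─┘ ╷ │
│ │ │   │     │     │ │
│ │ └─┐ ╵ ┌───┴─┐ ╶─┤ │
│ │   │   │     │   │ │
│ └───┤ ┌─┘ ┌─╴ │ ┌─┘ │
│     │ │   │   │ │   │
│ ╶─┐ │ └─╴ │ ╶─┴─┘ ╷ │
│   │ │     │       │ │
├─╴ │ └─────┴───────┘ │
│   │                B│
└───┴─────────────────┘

Counting internal wall segments:
Total internal walls: 100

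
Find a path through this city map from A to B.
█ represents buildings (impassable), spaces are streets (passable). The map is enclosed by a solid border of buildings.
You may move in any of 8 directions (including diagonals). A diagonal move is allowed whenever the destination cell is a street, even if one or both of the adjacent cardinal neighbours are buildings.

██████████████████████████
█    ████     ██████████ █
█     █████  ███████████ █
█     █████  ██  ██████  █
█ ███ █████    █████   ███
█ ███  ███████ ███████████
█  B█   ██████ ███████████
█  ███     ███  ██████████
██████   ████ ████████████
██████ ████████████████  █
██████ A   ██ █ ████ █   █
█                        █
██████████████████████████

Finding the shortest path from A to B:
Movement: 8-directional
Path length: 13 steps
Directions: up-left → up → up → up → up → up-left → up-left → left → left → down-left → down → down-right → right

Solution:

██████████████████████████
█    ████     ██████████ █
█     █████  ███████████ █
█ ↙←← █████  ██  ██████  █
█↓███↖█████    █████   ███
█↘███ ↖███████ ███████████
█ →B█ ↑ ██████ ███████████
█  ███↑    ███  ██████████
██████↑  ████ ████████████
██████↑████████████████  █
██████ A   ██ █ ████ █   █
█                        █
██████████████████████████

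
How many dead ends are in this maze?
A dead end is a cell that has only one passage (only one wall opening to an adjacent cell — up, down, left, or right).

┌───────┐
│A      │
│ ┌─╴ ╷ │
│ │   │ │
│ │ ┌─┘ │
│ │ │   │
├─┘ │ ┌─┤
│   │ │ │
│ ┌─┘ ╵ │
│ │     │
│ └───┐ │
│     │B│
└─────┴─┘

Checking each cell for number of passages:

Dead ends found at positions:
  (2, 0)
  (3, 3)
  (4, 1)
  (5, 2)
  (5, 3)
Total dead ends: 5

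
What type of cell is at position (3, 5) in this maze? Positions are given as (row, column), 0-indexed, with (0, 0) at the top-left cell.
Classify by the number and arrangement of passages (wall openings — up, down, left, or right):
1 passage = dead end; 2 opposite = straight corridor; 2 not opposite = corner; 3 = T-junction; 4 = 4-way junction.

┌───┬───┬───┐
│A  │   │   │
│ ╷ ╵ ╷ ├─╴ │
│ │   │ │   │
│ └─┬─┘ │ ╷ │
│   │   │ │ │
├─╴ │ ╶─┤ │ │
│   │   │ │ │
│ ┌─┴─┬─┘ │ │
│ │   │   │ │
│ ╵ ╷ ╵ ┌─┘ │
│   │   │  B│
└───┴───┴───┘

Checking cell at (3, 5):
Number of passages: 2
Cell type: straight corridor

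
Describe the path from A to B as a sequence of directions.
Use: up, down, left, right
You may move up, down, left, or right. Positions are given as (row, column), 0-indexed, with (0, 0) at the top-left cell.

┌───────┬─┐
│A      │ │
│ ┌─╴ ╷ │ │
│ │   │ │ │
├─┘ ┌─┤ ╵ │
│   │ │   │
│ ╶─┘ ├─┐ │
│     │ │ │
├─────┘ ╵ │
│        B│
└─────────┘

Finding the path and converting it to directions:
Path through cells: (0,0) → (0,1) → (0,2) → (0,3) → (1,3) → (2,3) → (2,4) → (3,4) → (4,4)
Directions: right, right, right, down, down, right, down, down

Solution:

┌───────┬─┐
│A → → ↓│ │
│ ┌─╴ ╷ │ │
│ │   │↓│ │
├─┘ ┌─┤ ╵ │
│   │ │↳ ↓│
│ ╶─┘ ├─┐ │
│     │ │↓│
├─────┘ ╵ │
│        B│
└─────────┘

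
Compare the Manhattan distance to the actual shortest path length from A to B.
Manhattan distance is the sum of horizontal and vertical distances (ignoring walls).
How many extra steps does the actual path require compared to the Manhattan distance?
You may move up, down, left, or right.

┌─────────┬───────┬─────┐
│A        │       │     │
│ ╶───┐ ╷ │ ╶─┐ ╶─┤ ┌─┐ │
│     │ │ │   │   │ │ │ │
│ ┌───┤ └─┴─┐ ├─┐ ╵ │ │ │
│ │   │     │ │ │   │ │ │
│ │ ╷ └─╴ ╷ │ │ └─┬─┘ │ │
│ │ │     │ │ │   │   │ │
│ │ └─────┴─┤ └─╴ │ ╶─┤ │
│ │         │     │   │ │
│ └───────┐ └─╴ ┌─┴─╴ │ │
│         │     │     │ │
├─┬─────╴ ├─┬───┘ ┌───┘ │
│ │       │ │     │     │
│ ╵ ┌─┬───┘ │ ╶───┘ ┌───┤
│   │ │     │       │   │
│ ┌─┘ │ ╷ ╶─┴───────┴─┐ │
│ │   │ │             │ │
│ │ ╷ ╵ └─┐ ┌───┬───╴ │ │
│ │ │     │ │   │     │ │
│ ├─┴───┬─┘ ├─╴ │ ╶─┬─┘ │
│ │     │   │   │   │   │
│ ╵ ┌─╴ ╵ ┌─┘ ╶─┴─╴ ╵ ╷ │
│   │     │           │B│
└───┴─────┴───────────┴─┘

Manhattan distance: |11 - 0| + |11 - 0| = 22
Actual path length: 44
Extra steps: 44 - 22 = 22

Solution:

┌─────────┬───────┬─────┐
│A        │       │     │
│ ╶───┐ ╷ │ ╶─┐ ╶─┤ ┌─┐ │
│↓    │ │ │   │   │ │ │ │
│ ┌───┤ └─┴─┐ ├─┐ ╵ │ │ │
│↓│   │     │ │ │   │ │ │
│ │ ╷ └─╴ ╷ │ │ └─┬─┘ │ │
│↓│ │     │ │ │   │   │ │
│ │ └─────┴─┤ └─╴ │ ╶─┤ │
│↓│         │     │   │ │
│ └───────┐ └─╴ ┌─┴─╴ │ │
│↳ → → → ↓│     │     │ │
├─┬─────╴ ├─┬───┘ ┌───┘ │
│ │↓ ← ← ↲│ │     │     │
│ ╵ ┌─┬───┘ │ ╶───┘ ┌───┤
│↓ ↲│ │     │       │   │
│ ┌─┘ │ ╷ ╶─┴───────┴─┐ │
│↓│   │ │  ↱ → → → → ↓│ │
│ │ ╷ ╵ └─┐ ┌───┬───╴ │ │
│↓│ │     │↑│   │↓ ← ↲│ │
│ ├─┴───┬─┘ ├─╴ │ ╶─┬─┘ │
│↓│↱ → ↓│↱ ↑│   │↳ ↓│↱ ↓│
│ ╵ ┌─╴ ╵ ┌─┘ ╶─┴─╴ ╵ ╷ │
│↳ ↑│  ↳ ↑│        ↳ ↑│B│
└───┴─────┴───────────┴─┘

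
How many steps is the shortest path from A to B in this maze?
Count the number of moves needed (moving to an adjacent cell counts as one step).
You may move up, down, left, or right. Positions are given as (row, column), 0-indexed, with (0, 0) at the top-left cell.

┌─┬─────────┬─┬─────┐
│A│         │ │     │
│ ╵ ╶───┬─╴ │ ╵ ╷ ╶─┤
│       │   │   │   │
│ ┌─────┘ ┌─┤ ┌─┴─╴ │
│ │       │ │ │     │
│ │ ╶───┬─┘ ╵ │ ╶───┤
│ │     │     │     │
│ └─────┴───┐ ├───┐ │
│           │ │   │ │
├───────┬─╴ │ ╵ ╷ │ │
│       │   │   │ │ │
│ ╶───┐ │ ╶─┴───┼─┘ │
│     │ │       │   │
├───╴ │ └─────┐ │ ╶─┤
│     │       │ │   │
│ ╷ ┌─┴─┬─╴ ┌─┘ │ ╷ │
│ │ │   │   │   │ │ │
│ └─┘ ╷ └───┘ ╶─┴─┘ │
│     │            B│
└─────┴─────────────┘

Using BFS to find shortest path:
Start: (0, 0), End: (9, 9)
Path found:
(0,0) → (1,0) → (2,0) → (3,0) → (4,0) → (4,1) → (4,2) → (4,3) → (4,4) → (4,5) → (5,5) → (5,4) → (6,4) → (6,5) → (6,6) → (6,7) → (7,7) → (8,7) → (8,6) → (9,6) → (9,7) → (9,8) → (9,9)
Number of steps: 22

Solution:

┌─┬─────────┬─┬─────┐
│A│         │ │     │
│ ╵ ╶───┬─╴ │ ╵ ╷ ╶─┤
│↓      │   │   │   │
│ ┌─────┘ ┌─┤ ┌─┴─╴ │
│↓│       │ │ │     │
│ │ ╶───┬─┘ ╵ │ ╶───┤
│↓│     │     │     │
│ └─────┴───┐ ├───┐ │
│↳ → → → → ↓│ │   │ │
├───────┬─╴ │ ╵ ╷ │ │
│       │↓ ↲│   │ │ │
│ ╶───┐ │ ╶─┴───┼─┘ │
│     │ │↳ → → ↓│   │
├───╴ │ └─────┐ │ ╶─┤
│     │       │↓│   │
│ ╷ ┌─┴─┬─╴ ┌─┘ │ ╷ │
│ │ │   │   │↓ ↲│ │ │
│ └─┘ ╷ └───┘ ╶─┴─┘ │
│     │      ↳ → → B│
└─────┴─────────────┘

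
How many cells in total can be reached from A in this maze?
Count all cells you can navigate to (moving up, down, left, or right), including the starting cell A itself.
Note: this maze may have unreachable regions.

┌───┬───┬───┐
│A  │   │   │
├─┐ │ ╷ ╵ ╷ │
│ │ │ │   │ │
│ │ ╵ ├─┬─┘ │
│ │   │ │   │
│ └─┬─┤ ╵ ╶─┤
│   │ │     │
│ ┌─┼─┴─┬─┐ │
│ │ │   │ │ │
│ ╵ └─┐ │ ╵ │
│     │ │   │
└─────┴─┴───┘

Using BFS/flood-fill to find all reachable cells from A:
Maze size: 6 × 6 = 36 total cells
13 cell(s) are walled off and cannot be reached from A.
Reachable cells: 23

Reachable region (· marks reachable cells):

┌───┬───┬───┐
│A ·│· ·│· ·│
├─┐ │ ╷ ╵ ╷ │
│ │·│·│· ·│·│
│ │ ╵ ├─┬─┘ │
│ │· ·│·│· ·│
│ └─┬─┤ ╵ ╶─┤
│   │ │· · ·│
│ ┌─┼─┴─┬─┐ │
│ │ │   │·│·│
│ ╵ └─┐ │ ╵ │
│     │ │· ·│
└─────┴─┴───┘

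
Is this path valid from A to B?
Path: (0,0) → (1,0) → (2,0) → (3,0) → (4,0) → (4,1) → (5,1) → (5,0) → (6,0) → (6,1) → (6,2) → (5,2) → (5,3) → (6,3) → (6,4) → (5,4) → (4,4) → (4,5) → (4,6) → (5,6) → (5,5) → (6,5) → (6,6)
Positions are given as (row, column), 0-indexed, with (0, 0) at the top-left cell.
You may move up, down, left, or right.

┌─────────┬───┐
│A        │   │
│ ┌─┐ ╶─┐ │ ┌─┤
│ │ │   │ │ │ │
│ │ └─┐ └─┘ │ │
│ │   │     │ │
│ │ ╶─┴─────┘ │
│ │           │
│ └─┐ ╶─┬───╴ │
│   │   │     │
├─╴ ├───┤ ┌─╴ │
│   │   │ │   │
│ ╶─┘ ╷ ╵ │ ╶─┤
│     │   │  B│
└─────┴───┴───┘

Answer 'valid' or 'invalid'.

Checking path validity:
Result: All consecutive moves are passable.

valid

Correct solution:

┌─────────┬───┐
│A        │   │
│ ┌─┐ ╶─┐ │ ┌─┤
│↓│ │   │ │ │ │
│ │ └─┐ └─┘ │ │
│↓│   │     │ │
│ │ ╶─┴─────┘ │
│↓│           │
│ └─┐ ╶─┬───╴ │
│↳ ↓│   │↱ → ↓│
├─╴ ├───┤ ┌─╴ │
│↓ ↲│↱ ↓│↑│↓ ↲│
│ ╶─┘ ╷ ╵ │ ╶─┤
│↳ → ↑│↳ ↑│↳ B│
└─────┴───┴───┘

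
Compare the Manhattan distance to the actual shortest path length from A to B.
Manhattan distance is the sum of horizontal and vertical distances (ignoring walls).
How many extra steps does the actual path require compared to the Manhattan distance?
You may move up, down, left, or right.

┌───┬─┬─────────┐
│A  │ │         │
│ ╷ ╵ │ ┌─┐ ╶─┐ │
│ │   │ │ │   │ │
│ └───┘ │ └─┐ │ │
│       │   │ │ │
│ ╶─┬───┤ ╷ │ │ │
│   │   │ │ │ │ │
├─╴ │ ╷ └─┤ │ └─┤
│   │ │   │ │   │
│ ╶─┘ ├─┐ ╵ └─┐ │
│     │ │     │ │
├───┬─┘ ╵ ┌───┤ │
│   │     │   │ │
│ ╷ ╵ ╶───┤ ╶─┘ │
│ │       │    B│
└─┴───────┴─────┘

Manhattan distance: |7 - 0| + |7 - 0| = 14
Actual path length: 18
Extra steps: 18 - 14 = 4

Solution:

┌───┬─┬─────────┐
│A  │ │↱ → ↓    │
│ ╷ ╵ │ ┌─┐ ╶─┐ │
│↓│   │↑│ │↳ ↓│ │
│ └───┘ │ └─┐ │ │
│↳ → → ↑│   │↓│ │
│ ╶─┬───┤ ╷ │ │ │
│   │   │ │ │↓│ │
├─╴ │ ╷ └─┤ │ └─┤
│   │ │   │ │↳ ↓│
│ ╶─┘ ├─┐ ╵ └─┐ │
│     │ │     │↓│
├───┬─┘ ╵ ┌───┤ │
│   │     │   │↓│
│ ╷ ╵ ╶───┤ ╶─┘ │
│ │       │    B│
└─┴───────┴─────┘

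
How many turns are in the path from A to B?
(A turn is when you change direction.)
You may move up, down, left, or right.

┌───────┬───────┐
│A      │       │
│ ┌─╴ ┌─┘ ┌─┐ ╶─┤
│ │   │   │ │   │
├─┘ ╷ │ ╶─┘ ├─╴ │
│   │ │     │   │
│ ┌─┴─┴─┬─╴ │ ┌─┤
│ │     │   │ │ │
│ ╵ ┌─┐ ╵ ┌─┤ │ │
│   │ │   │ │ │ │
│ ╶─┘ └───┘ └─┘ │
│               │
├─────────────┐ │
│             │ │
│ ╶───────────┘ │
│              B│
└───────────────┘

Directions: right, right, down, left, down, left, down, down, down, right, right, right, right, right, right, right, down, down
Number of turns: 7

Solution:

┌───────┬───────┐
│A → ↓  │       │
│ ┌─╴ ┌─┘ ┌─┐ ╶─┤
│ │↓ ↲│   │ │   │
├─┘ ╷ │ ╶─┘ ├─╴ │
│↓ ↲│ │     │   │
│ ┌─┴─┴─┬─╴ │ ┌─┤
│↓│     │   │ │ │
│ ╵ ┌─┐ ╵ ┌─┤ │ │
│↓  │ │   │ │ │ │
│ ╶─┘ └───┘ └─┘ │
│↳ → → → → → → ↓│
├─────────────┐ │
│             │↓│
│ ╶───────────┘ │
│              B│
└───────────────┘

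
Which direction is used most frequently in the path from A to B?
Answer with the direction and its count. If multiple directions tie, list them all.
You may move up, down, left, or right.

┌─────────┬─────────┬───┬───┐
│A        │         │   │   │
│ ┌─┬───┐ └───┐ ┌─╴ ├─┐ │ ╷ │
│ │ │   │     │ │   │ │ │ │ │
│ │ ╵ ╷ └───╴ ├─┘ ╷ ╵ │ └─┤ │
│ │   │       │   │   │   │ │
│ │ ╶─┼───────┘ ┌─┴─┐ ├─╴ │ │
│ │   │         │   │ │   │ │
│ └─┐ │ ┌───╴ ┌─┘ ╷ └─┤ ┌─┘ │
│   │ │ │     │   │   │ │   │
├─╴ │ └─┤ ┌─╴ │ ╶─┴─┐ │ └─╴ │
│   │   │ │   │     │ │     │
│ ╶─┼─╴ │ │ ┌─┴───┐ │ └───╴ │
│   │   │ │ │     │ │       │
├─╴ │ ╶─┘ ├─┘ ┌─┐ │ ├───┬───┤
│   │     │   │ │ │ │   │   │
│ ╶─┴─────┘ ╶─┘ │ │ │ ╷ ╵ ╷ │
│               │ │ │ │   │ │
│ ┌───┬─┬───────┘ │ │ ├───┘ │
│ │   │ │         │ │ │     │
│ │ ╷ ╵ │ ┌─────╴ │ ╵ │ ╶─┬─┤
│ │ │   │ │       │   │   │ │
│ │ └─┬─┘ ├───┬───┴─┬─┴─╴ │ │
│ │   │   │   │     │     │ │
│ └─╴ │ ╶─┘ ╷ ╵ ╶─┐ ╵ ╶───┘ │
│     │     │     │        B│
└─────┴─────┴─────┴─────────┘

Directions: down, down, down, down, right, down, left, down, right, down, left, down, right, right, right, right, right, up, right, up, right, right, down, down, down, left, left, left, left, down, down, left, down, right, right, up, right, down, right, up, right, right, down, right, right, right, right
Counts: {'down': 16, 'right': 20, 'left': 7, 'up': 4}
Most common: right (20 times)

Solution:

┌─────────┬─────────┬───┬───┐
│A        │         │   │   │
│ ┌─┬───┐ └───┐ ┌─╴ ├─┐ │ ╷ │
│↓│ │   │     │ │   │ │ │ │ │
│ │ ╵ ╷ └───╴ ├─┘ ╷ ╵ │ └─┤ │
│↓│   │       │   │   │   │ │
│ │ ╶─┼───────┘ ┌─┴─┐ ├─╴ │ │
│↓│   │         │   │ │   │ │
│ └─┐ │ ┌───╴ ┌─┘ ╷ └─┤ ┌─┘ │
│↳ ↓│ │ │     │   │   │ │   │
├─╴ │ └─┤ ┌─╴ │ ╶─┴─┐ │ └─╴ │
│↓ ↲│   │ │   │     │ │     │
│ ╶─┼─╴ │ │ ┌─┴───┐ │ └───╴ │
│↳ ↓│   │ │ │↱ → ↓│ │       │
├─╴ │ ╶─┘ ├─┘ ┌─┐ │ ├───┬───┤
│↓ ↲│     │↱ ↑│ │↓│ │   │   │
│ ╶─┴─────┘ ╶─┘ │ │ │ ╷ ╵ ╷ │
│↳ → → → → ↑    │↓│ │ │   │ │
│ ┌───┬─┬───────┘ │ │ ├───┘ │
│ │   │ │↓ ← ← ← ↲│ │ │     │
│ │ ╷ ╵ │ ┌─────╴ │ ╵ │ ╶─┬─┤
│ │ │   │↓│       │   │   │ │
│ │ └─┬─┘ ├───┬───┴─┬─┴─╴ │ │
│ │   │↓ ↲│↱ ↓│↱ → ↓│     │ │
│ └─╴ │ ╶─┘ ╷ ╵ ╶─┐ ╵ ╶───┘ │
│     │↳ → ↑│↳ ↑  │↳ → → → B│
└─────┴─────┴─────┴─────────┘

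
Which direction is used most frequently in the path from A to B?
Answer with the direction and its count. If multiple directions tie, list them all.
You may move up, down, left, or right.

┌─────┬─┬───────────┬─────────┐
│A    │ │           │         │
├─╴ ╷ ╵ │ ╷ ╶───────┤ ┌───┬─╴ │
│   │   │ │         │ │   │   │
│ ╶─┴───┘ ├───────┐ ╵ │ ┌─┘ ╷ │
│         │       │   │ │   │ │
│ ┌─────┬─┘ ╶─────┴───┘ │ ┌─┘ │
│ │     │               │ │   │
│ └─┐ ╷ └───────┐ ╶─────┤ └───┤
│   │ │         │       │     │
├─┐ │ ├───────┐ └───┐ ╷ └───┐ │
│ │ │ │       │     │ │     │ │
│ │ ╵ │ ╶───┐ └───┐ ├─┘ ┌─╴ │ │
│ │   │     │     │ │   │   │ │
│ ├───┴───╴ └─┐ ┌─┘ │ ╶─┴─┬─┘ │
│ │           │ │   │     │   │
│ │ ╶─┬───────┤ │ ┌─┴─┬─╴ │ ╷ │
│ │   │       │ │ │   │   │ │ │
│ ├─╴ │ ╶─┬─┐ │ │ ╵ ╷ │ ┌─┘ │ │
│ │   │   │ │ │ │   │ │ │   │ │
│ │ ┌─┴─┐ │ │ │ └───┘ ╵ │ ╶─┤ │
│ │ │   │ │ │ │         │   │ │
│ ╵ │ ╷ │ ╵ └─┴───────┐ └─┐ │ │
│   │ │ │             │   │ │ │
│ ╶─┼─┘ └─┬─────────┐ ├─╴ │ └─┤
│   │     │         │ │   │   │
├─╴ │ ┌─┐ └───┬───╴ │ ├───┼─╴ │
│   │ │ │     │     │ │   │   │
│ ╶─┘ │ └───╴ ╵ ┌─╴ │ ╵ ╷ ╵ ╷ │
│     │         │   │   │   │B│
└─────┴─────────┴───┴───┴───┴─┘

Directions: right, down, left, down, right, right, right, right, up, up, right, down, right, right, right, right, down, right, up, up, right, right, right, right, down, left, down, left, down, down, right, right, down, down, down, left, down, down, left, down, right, down, down, right, down, down
Counts: {'right': 19, 'down': 18, 'left': 5, 'up': 4}
Most common: right (19 times)

Solution:

┌─────┬─┬───────────┬─────────┐
│A ↓  │ │↱ ↓        │↱ → → → ↓│
├─╴ ╷ ╵ │ ╷ ╶───────┤ ┌───┬─╴ │
│↓ ↲│   │↑│↳ → → → ↓│↑│   │↓ ↲│
│ ╶─┴───┘ ├───────┐ ╵ │ ┌─┘ ╷ │
│↳ → → → ↑│       │↳ ↑│ │↓ ↲│ │
│ ┌─────┬─┘ ╶─────┴───┘ │ ┌─┘ │
│ │     │               │↓│   │
│ └─┐ ╷ └───────┐ ╶─────┤ └───┤
│   │ │         │       │↳ → ↓│
├─┐ │ ├───────┐ └───┐ ╷ └───┐ │
│ │ │ │       │     │ │     │↓│
│ │ ╵ │ ╶───┐ └───┐ ├─┘ ┌─╴ │ │
│ │   │     │     │ │   │   │↓│
│ ├───┴───╴ └─┐ ┌─┘ │ ╶─┴─┬─┘ │
│ │           │ │   │     │↓ ↲│
│ │ ╶─┬───────┤ │ ┌─┴─┬─╴ │ ╷ │
│ │   │       │ │ │   │   │↓│ │
│ ├─╴ │ ╶─┬─┐ │ │ ╵ ╷ │ ┌─┘ │ │
│ │   │   │ │ │ │   │ │ │↓ ↲│ │
│ │ ┌─┴─┐ │ │ │ └───┘ ╵ │ ╶─┤ │
│ │ │   │ │ │ │         │↳ ↓│ │
│ ╵ │ ╷ │ ╵ └─┴───────┐ └─┐ │ │
│   │ │ │             │   │↓│ │
│ ╶─┼─┘ └─┬─────────┐ ├─╴ │ └─┤
│   │     │         │ │   │↳ ↓│
├─╴ │ ┌─┐ └───┬───╴ │ ├───┼─╴ │
│   │ │ │     │     │ │   │  ↓│
│ ╶─┘ │ └───╴ ╵ ┌─╴ │ ╵ ╷ ╵ ╷ │
│     │         │   │   │   │B│
└─────┴─────────┴───┴───┴───┴─┘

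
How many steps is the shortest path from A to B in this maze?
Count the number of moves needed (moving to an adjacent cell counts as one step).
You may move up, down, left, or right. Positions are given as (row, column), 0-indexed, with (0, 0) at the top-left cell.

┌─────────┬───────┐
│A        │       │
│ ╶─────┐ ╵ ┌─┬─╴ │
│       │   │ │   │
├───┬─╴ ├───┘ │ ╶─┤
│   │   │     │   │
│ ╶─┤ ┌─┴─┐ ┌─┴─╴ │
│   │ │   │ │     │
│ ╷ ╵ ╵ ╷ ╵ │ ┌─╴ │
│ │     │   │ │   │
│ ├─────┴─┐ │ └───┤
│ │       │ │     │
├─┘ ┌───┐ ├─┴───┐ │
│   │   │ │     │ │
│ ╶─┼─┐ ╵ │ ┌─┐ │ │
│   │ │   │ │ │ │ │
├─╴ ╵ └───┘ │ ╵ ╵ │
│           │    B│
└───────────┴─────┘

Using BFS to find shortest path:
Start: (0, 0), End: (8, 8)
Path found:
(0,0) → (0,1) → (0,2) → (0,3) → (0,4) → (1,4) → (1,5) → (0,5) → (0,6) → (0,7) → (0,8) → (1,8) → (1,7) → (2,7) → (2,8) → (3,8) → (3,7) → (3,6) → (4,6) → (5,6) → (5,7) → (5,8) → (6,8) → (7,8) → (8,8)
Number of steps: 24

Solution:

┌─────────┬───────┐
│A → → → ↓│↱ → → ↓│
│ ╶─────┐ ╵ ┌─┬─╴ │
│       │↳ ↑│ │↓ ↲│
├───┬─╴ ├───┘ │ ╶─┤
│   │   │     │↳ ↓│
│ ╶─┤ ┌─┴─┐ ┌─┴─╴ │
│   │ │   │ │↓ ← ↲│
│ ╷ ╵ ╵ ╷ ╵ │ ┌─╴ │
│ │     │   │↓│   │
│ ├─────┴─┐ │ └───┤
│ │       │ │↳ → ↓│
├─┘ ┌───┐ ├─┴───┐ │
│   │   │ │     │↓│
│ ╶─┼─┐ ╵ │ ┌─┐ │ │
│   │ │   │ │ │ │↓│
├─╴ ╵ └───┘ │ ╵ ╵ │
│           │    B│
└───────────┴─────┘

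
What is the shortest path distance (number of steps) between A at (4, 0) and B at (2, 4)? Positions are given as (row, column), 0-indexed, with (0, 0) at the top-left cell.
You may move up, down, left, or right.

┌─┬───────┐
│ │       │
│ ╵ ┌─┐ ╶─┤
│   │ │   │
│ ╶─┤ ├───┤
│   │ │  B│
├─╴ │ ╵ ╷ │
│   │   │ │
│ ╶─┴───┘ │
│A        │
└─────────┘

Finding path from (4, 0) to (2, 4):
Path: (4,0) → (4,1) → (4,2) → (4,3) → (4,4) → (3,4) → (2,4)
Distance: 6 steps

Solution:

┌─┬───────┐
│ │       │
│ ╵ ┌─┐ ╶─┤
│   │ │   │
│ ╶─┤ ├───┤
│   │ │  B│
├─╴ │ ╵ ╷ │
│   │   │↑│
│ ╶─┴───┘ │
│A → → → ↑│
└─────────┘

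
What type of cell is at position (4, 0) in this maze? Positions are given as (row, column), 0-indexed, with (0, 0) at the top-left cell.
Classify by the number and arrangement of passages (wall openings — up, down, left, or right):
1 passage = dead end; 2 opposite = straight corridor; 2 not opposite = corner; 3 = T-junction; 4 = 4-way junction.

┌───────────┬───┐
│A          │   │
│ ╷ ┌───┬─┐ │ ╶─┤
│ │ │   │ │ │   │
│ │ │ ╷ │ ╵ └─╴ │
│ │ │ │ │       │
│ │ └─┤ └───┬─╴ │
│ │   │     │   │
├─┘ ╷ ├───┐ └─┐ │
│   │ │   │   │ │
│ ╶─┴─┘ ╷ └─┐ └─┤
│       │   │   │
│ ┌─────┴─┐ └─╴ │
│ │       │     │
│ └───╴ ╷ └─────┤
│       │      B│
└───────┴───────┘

Checking cell at (4, 0):
Number of passages: 2
Cell type: corner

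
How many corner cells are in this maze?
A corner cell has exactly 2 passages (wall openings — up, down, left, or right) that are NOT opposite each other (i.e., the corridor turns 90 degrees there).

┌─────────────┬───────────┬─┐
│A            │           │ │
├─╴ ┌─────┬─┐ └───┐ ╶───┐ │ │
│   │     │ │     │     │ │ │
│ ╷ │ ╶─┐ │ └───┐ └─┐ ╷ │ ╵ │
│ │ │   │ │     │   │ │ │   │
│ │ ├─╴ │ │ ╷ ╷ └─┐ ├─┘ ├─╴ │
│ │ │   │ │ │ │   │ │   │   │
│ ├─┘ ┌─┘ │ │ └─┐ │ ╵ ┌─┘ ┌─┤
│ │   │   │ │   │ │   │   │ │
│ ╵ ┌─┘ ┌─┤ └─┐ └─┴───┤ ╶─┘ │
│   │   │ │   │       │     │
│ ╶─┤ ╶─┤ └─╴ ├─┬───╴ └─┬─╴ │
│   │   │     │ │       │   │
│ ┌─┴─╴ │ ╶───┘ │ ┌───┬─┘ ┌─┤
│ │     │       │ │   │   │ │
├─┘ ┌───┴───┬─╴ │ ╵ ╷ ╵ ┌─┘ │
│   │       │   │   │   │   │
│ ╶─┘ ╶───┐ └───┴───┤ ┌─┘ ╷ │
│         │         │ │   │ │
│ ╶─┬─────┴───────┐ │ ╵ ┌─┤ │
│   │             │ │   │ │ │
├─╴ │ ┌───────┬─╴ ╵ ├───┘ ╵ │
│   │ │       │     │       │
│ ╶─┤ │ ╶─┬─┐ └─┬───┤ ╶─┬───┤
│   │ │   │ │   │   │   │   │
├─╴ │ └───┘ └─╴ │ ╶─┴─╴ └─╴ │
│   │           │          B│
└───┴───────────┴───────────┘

Counting corner cells (2 non-opposite passages):
Total corners: 94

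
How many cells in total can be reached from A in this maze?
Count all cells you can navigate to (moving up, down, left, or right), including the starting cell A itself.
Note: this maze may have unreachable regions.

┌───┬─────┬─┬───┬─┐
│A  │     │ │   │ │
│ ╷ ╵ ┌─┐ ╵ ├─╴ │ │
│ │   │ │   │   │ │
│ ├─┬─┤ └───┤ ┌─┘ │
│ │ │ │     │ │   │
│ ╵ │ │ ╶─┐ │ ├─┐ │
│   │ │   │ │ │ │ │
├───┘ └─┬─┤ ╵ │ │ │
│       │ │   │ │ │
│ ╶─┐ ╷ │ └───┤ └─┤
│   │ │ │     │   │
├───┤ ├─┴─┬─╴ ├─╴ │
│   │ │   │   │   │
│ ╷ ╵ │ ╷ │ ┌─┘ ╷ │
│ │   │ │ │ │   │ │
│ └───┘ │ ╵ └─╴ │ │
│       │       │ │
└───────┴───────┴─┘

Using BFS/flood-fill to find all reachable cells from A:
Maze size: 9 × 9 = 81 total cells
66 cell(s) are walled off and cannot be reached from A.
Reachable cells: 15

Reachable region (· marks reachable cells):

┌───┬─────┬─┬───┬─┐
│A ·│· · ·│·│   │ │
│ ╷ ╵ ┌─┐ ╵ ├─╴ │ │
│·│· ·│ │· ·│   │ │
│ ├─┬─┤ └───┤ ┌─┘ │
│·│·│ │     │ │   │
│ ╵ │ │ ╶─┐ │ ├─┐ │
│· ·│ │   │ │ │ │ │
├───┘ └─┬─┤ ╵ │ │ │
│       │ │   │ │ │
│ ╶─┐ ╷ │ └───┤ └─┤
│   │ │ │     │   │
├───┤ ├─┴─┬─╴ ├─╴ │
│   │ │   │   │   │
│ ╷ ╵ │ ╷ │ ┌─┘ ╷ │
│ │   │ │ │ │   │ │
│ └───┘ │ ╵ └─╴ │ │
│       │       │ │
└───────┴───────┴─┘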